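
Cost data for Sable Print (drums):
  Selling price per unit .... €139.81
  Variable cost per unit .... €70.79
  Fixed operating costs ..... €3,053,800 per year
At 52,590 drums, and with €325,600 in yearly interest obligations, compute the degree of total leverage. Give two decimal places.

14.50

At 52,590 units, contribution = 52,590 × €69.02 = €3,629,761.80.
Subtracting fixed costs: EBIT = €3,629,761.80 − €3,053,800 = €575,961.80. Interest = €325,600.00.
DOL = €3,629,761.80 ÷ €575,961.80 = 6.3021; DFL = €575,961.80 ÷ €250,361.80 = 2.3005.
Combined leverage = 6.3021 × 2.3005 = 14.4980.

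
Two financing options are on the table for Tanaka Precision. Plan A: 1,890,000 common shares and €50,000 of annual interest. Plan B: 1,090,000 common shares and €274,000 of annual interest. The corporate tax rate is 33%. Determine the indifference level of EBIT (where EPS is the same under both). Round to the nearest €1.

Set EPS_A = EPS_B: (EBIT − €50,000)(1 − 0.33) ÷ 1,890,000 = (EBIT − €274,000)(1 − 0.33) ÷ 1,090,000.
Cancelling (1 − t) and cross-multiplying: 1,090,000·(EBIT − 50,000) = 1,890,000·(EBIT − 274,000).
Solving, EBIT = (274,000·1,890,000 − 50,000·1,090,000) / (1,890,000 − 1,090,000) = 463,360,000,000 / 800,000 = 579,200.00.

€579,200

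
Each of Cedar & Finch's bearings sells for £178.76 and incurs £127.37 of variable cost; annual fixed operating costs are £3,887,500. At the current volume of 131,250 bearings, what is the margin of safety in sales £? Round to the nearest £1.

Each unit contributes £178.76 − £127.37 = £51.39. Break-even units = £3,887,500 ÷ £51.39 = 75,647.01; break-even revenue = 75,647.01 × £178.76 = £13,522,660.05.
Current sales = 131,250 × £178.76 = £23,462,250.00.
Margin of safety = £23,462,250.00 − £13,522,660.05 = £9,939,590.

£9,939,590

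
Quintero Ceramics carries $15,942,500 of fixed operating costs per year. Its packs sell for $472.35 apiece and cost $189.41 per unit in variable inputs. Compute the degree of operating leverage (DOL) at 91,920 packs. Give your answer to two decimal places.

2.58

Contribution at this volume is 91,920 × $282.94 = $26,007,844.80.
EBIT = $26,007,844.80 − $15,942,500 = $10,065,344.80.
So DOL = total CM / EBIT = $26,007,844.80 / $10,065,344.80 = 2.5839.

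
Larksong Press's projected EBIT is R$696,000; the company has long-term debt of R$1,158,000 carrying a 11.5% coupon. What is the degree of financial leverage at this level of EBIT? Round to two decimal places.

1.24

Annual interest charges come to R$133,170.00.
DFL = EBIT ÷ (EBIT − I) = R$696,000 ÷ (R$696,000 − R$133,170.00) = R$696,000 ÷ R$562,830.00 = 1.2366.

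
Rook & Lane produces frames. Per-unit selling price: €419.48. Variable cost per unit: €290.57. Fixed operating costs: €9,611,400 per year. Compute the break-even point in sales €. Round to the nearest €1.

Contribution margin per unit = €419.48 − €290.57 = €128.91, a CM ratio of €128.91 ÷ €419.48 = 0.3073.
Break-even revenue = fixed costs × price ÷ CM = €9,611,400 × €419.48 ÷ €128.91 = €31,276,007.

€31,276,007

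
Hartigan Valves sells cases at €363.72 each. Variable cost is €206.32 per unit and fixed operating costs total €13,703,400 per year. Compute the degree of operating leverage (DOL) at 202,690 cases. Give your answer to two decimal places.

At 202,690 units, contribution = 202,690 × €157.40 = €31,903,406.00.
EBIT = €31,903,406.00 − €13,703,400 = €18,200,006.00.
Degree of operating leverage = €31,903,406.00 / €18,200,006.00 = 1.7529.

1.75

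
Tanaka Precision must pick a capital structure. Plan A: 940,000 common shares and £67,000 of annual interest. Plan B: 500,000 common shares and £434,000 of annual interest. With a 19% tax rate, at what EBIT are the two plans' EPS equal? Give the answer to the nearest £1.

At indifference, (EBIT − 67,000)(1 − t)/940,000 = (EBIT − 434,000)(1 − t)/500,000.
Cancelling (1 − t) and cross-multiplying: 500,000·(EBIT − 67,000) = 940,000·(EBIT − 434,000).
EBIT × (940,000 − 500,000) = 434,000 × 940,000 − 67,000 × 500,000 = 374,460,000,000, so EBIT = 374,460,000,000 ÷ 440,000 = 851,045.45.

£851,045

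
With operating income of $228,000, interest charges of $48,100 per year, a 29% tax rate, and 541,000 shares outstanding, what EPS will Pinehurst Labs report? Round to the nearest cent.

$0.24

Interest = $48,100.00, so EBT = $228,000 − $48,100.00 = $179,900.00.
Net income = $179,900.00 × (1 − 0.29) = $127,729.00.
EPS = $127,729.00 ÷ 541,000 = $0.24.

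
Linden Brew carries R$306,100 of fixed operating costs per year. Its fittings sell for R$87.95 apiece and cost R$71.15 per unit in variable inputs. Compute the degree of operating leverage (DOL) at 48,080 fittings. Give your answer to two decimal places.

Contribution at this volume is 48,080 × R$16.80 = R$807,744.00.
EBIT = R$807,744.00 − R$306,100 = R$501,644.00.
Degree of operating leverage = R$807,744.00 / R$501,644.00 = 1.6102.

1.61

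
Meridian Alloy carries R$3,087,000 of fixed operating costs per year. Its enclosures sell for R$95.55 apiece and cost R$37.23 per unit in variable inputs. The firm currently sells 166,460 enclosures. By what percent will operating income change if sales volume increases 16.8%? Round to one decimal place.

+24.6%

At 166,460 units, contribution = 166,460 × R$58.32 = R$9,707,947.20.
Subtracting fixed costs: EBIT = R$9,707,947.20 − R$3,087,000 = R$6,620,947.20.
Degree of operating leverage = R$9,707,947.20 / R$6,620,947.20 = 1.4662.
So EBIT moves 1.4662 × (+16.8%) = +24.6%.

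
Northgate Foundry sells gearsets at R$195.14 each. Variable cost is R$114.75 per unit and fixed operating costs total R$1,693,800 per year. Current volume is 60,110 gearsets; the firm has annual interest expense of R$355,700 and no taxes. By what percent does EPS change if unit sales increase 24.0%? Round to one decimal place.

Contribution at this volume is 60,110 × R$80.39 = R$4,832,242.90.
EBIT = R$4,832,242.90 − R$1,693,800 = R$3,138,442.90.
After interest of R$355,700.00, pre-tax earnings = R$2,782,742.90.
DCL = total CM / (EBIT − I) = R$4,832,242.90 / R$2,782,742.90 = 1.7365.
EPS therefore changes by 1.7365 × (+24.0%) = +41.7%.

+41.7%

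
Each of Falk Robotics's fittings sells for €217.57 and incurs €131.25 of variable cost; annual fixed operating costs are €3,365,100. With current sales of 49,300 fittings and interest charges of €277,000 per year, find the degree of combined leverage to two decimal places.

6.94

At 49,300 units, contribution = 49,300 × €86.32 = €4,255,576.00.
Subtracting fixed costs: EBIT = €4,255,576.00 − €3,365,100 = €890,476.00. Interest = €277,000.00, so EBIT − I = €613,476.00.
DCL = contribution ÷ (EBIT − I) = €4,255,576.00 ÷ €613,476.00 = 6.9368.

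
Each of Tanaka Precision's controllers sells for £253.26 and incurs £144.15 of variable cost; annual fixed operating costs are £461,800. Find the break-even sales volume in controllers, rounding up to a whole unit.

Contribution margin per unit = £253.26 − £144.15 = £109.11.
Break-even volume = fixed costs ÷ CM per unit = £461,800 ÷ £109.11 = 4,232.43, so 4,233 controllers.

4,233 controllers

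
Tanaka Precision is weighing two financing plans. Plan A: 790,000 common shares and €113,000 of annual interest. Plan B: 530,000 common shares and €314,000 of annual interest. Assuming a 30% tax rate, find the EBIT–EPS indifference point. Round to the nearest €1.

At indifference, (EBIT − 113,000)(1 − t)/790,000 = (EBIT − 314,000)(1 − t)/530,000.
The (1 − t) factor cancels: (EBIT − 113,000) × 530,000 = (EBIT − 314,000) × 790,000.
Solving, EBIT = (314,000·790,000 − 113,000·530,000) / (790,000 − 530,000) = 188,170,000,000 / 260,000 = 723,730.77.

€723,731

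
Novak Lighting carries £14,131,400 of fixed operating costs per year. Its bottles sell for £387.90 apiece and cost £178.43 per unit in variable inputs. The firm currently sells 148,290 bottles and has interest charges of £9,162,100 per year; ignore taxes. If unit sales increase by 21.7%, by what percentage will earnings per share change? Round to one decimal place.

+86.8%

At 148,290 units, contribution = 148,290 × £209.47 = £31,062,306.30.
EBIT = £31,062,306.30 − £14,131,400 = £16,930,906.30.
After interest of £9,162,100.00, pre-tax earnings = £7,768,806.30.
Degree of combined leverage = contribution ÷ (EBIT − I) = £31,062,306.30 ÷ £7,768,806.30 = 3.9983.
EPS therefore changes by 3.9983 × (+21.7%) = +86.8%.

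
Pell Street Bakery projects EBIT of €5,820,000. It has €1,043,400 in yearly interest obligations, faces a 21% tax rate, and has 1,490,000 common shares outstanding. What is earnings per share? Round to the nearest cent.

Interest = €1,043,400.00, so EBT = €5,820,000 − €1,043,400.00 = €4,776,600.00.
Net income = €4,776,600.00 × (1 − 0.21) = €3,773,514.00.
Per share: €3,773,514.00 / 1,490,000 shares = €2.53.

€2.53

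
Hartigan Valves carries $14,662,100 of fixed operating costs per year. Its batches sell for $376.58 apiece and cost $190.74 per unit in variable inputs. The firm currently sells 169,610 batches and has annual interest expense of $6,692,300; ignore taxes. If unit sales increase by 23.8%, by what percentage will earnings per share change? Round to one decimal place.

+73.8%

Total contribution margin = 169,610 × $185.84 = $31,520,322.40.
Subtracting fixed costs: EBIT = $31,520,322.40 − $14,662,100 = $16,858,222.40.
Interest = $6,692,300.00, so EBIT − I = $10,165,922.40.
DCL = total CM / (EBIT − I) = $31,520,322.40 / $10,165,922.40 = 3.1006.
%ΔEPS = DCL × %ΔSales = 3.1006 × +23.8% = +73.8%.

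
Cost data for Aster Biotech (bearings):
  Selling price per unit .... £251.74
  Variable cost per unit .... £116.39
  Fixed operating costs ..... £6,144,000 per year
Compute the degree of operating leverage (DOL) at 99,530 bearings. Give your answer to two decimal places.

At 99,530 units, contribution = 99,530 × £135.35 = £13,471,385.50.
EBIT = £13,471,385.50 − £6,144,000 = £7,327,385.50.
DOL = contribution ÷ EBIT = £13,471,385.50 ÷ £7,327,385.50 = 1.8385.

1.84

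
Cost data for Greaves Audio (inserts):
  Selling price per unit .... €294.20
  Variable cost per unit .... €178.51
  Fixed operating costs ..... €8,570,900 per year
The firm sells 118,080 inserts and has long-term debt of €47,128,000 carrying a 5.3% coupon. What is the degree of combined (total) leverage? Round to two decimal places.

5.27

At 118,080 units, contribution = 118,080 × €115.69 = €13,660,675.20.
EBIT = €13,660,675.20 − €8,570,900 = €5,089,775.20. Interest = €2,497,784.00, so EBIT − I = €2,591,991.20.
DCL = contribution ÷ (EBIT − I) = €13,660,675.20 ÷ €2,591,991.20 = 5.2703.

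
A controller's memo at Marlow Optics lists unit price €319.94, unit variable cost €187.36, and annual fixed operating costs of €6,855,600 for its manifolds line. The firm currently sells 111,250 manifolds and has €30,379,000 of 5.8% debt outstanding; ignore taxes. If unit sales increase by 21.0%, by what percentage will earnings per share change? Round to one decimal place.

+50.5%

Total contribution margin = 111,250 × €132.58 = €14,749,525.00.
Operating income = contribution − fixed costs = €14,749,525.00 − €6,855,600 = €7,893,925.00.
Interest = €1,761,982.00, so EBIT − I = €6,131,943.00.
Degree of combined leverage = contribution ÷ (EBIT − I) = €14,749,525.00 ÷ €6,131,943.00 = 2.4054.
%ΔEPS = DCL × %ΔSales = 2.4054 × +21.0% = +50.5%.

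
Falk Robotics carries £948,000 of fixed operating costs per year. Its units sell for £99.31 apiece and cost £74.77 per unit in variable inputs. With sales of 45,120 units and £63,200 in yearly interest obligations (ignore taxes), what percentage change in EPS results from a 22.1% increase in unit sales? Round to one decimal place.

Total contribution margin = 45,120 × £24.54 = £1,107,244.80.
Operating income = contribution − fixed costs = £1,107,244.80 − £948,000 = £159,244.80.
Interest = £63,200.00, so EBIT − I = £96,044.80.
DCL = total CM / (EBIT − I) = £1,107,244.80 / £96,044.80 = 11.5284.
%ΔEPS = DCL × %ΔSales = 11.5284 × +22.1% = +254.8%.

+254.8%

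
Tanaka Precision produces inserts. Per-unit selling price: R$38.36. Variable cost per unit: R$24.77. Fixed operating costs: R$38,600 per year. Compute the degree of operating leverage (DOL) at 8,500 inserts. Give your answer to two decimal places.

1.50

Contribution at this volume is 8,500 × R$13.59 = R$115,515.00.
Subtracting fixed costs: EBIT = R$115,515.00 − R$38,600 = R$76,915.00.
Degree of operating leverage = R$115,515.00 / R$76,915.00 = 1.5019.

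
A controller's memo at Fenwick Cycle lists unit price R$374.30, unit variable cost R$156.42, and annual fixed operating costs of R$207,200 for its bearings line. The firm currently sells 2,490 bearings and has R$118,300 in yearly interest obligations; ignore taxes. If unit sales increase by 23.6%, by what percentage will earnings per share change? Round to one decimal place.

+59.0%

Total contribution margin = 2,490 × R$217.88 = R$542,521.20.
EBIT = R$542,521.20 − R$207,200 = R$335,321.20.
Interest = R$118,300.00, so EBIT − I = R$217,021.20.
Degree of combined leverage = contribution ÷ (EBIT − I) = R$542,521.20 ÷ R$217,021.20 = 2.4999.
%ΔEPS = DCL × %ΔSales = 2.4999 × +23.6% = +59.0%.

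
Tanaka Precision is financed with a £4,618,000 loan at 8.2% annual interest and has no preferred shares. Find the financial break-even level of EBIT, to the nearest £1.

£378,676

Annual interest = 8.2% × £4,618,000 = £378,676.00.
With no preferred dividends, EPS = 0 when EBIT exactly covers interest, so the financial break-even EBIT is £378,676.00.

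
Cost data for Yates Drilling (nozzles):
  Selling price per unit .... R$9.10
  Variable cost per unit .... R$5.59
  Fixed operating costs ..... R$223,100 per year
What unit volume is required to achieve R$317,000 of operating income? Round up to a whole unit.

153,875 nozzles

Contribution margin per unit = R$9.10 − R$5.59 = R$3.51.
Required volume = (fixed costs + target profit) ÷ CM = (R$223,100 + R$317,000) ÷ R$3.51 = 153,874.64, so 153,875 nozzles.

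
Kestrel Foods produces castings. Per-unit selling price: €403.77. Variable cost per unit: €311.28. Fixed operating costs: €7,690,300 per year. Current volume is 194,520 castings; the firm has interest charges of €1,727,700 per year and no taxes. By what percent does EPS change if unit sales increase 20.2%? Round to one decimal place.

At 194,520 units, contribution = 194,520 × €92.49 = €17,991,154.80.
EBIT = €17,991,154.80 − €7,690,300 = €10,300,854.80.
After interest of €1,727,700.00, pre-tax earnings = €8,573,154.80.
Degree of combined leverage = contribution ÷ (EBIT − I) = €17,991,154.80 ÷ €8,573,154.80 = 2.0985.
%ΔEPS = DCL × %ΔSales = 2.0985 × +20.2% = +42.4%.

+42.4%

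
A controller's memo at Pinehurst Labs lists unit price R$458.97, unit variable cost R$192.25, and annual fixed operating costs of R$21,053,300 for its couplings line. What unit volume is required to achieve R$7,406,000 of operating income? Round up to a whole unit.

Each unit contributes R$458.97 − R$192.25 = R$266.72.
Need Q such that Q × R$266.72 − R$21,053,300 = R$7,406,000, i.e. Q = R$28,459,300 / R$266.72 = 106,701.03 → 106,702.

106,702 couplings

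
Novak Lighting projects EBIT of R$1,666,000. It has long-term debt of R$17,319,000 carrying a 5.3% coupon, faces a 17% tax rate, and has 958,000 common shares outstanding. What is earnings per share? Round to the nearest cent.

R$0.65

Pre-tax income = R$1,666,000 − R$917,907.00 = R$748,093.00.
After tax at 17%: net income = R$748,093.00 × 0.83 = R$620,917.19.
EPS = R$620,917.19 ÷ 958,000 = R$0.65.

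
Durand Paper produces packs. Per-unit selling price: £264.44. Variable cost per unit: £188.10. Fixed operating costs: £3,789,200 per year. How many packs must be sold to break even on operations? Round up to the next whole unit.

49,636 packs

Contribution margin per unit = £264.44 − £188.10 = £76.34.
Break-even Q = £3,789,200 / £76.34 = 49,635.84 → 49,636 packs.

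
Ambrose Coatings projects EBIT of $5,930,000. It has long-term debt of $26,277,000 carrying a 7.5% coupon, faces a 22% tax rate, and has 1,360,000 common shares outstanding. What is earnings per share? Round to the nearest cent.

$2.27

Interest = $1,970,775.00, so EBT = $5,930,000 − $1,970,775.00 = $3,959,225.00.
After tax at 22%: net income = $3,959,225.00 × 0.78 = $3,088,195.50.
EPS = $3,088,195.50 ÷ 1,360,000 = $2.27.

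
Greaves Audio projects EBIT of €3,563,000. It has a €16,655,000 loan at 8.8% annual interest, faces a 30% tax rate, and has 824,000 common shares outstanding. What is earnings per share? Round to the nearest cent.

Interest = €1,465,640.00, so EBT = €3,563,000 − €1,465,640.00 = €2,097,360.00.
Net income = €2,097,360.00 × (1 − 0.30) = €1,468,152.00.
Per share: €1,468,152.00 / 824,000 shares = €1.78.

€1.78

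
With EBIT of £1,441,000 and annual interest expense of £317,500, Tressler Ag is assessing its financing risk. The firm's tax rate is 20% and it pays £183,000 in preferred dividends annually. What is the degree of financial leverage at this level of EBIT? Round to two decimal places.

Interest = £317,500.00.
Pre-tax preferred-dividend burden = £183,000 ÷ (1 − 0.20) = £228,750.00.
DFL = EBIT ÷ [EBIT − I − D_p/(1−t)] = £1,441,000 ÷ [£1,441,000 − £317,500.00 − £228,750.00] = £1,441,000 ÷ £894,750.00 = 1.6105.

1.61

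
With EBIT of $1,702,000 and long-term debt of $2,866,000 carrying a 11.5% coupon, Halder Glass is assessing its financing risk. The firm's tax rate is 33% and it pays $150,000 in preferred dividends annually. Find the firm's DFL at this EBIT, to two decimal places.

1.48

Annual interest charges come to $329,590.00.
Pre-tax preferred-dividend burden = $150,000 ÷ (1 − 0.33) = $223,880.60.
DFL = EBIT ÷ [EBIT − I − D_p/(1−t)] = $1,702,000 ÷ [$1,702,000 − $329,590.00 − $223,880.60] = $1,702,000 ÷ $1,148,529.40 = 1.4819.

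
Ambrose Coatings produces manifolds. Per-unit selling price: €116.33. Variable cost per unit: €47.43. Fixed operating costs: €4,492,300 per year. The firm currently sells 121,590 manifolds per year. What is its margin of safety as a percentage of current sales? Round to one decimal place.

Each unit contributes €116.33 − €47.43 = €68.90. Break-even units = €4,492,300 ÷ €68.90 = 65,200.29; break-even revenue = 65,200.29 × €116.33 = €7,584,749.77.
Current sales = 121,590 × €116.33 = €14,144,564.70.
Margin of safety = (€14,144,564.70 − €7,584,749.77) ÷ €14,144,564.70 = 46.4%.

46.4%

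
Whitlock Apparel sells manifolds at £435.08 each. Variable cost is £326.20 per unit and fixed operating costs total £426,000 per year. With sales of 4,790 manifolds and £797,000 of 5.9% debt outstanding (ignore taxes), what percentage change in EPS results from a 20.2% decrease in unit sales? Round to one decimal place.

Contribution at this volume is 4,790 × £108.88 = £521,535.20.
Operating income = contribution − fixed costs = £521,535.20 − £426,000 = £95,535.20.
After interest of £47,023.00, pre-tax earnings = £48,512.20.
Degree of combined leverage = contribution ÷ (EBIT − I) = £521,535.20 ÷ £48,512.20 = 10.7506.
%ΔEPS = DCL × %ΔSales = 10.7506 × -20.2% = -217.2%.

-217.2%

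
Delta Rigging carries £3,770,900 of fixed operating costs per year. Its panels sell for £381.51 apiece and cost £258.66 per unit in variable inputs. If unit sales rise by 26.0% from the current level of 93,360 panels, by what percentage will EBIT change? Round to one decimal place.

Total contribution margin = 93,360 × £122.85 = £11,469,276.00.
EBIT = £11,469,276.00 − £3,770,900 = £7,698,376.00.
So DOL = total CM / EBIT = £11,469,276.00 / £7,698,376.00 = 1.4898.
%ΔEBIT = DOL × %ΔSales = 1.4898 × +26.0% = +38.7%.

+38.7%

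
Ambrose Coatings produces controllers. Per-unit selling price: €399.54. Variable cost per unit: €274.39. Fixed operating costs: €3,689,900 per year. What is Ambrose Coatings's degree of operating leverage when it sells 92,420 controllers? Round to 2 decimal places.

Total contribution margin = 92,420 × €125.15 = €11,566,363.00.
Subtracting fixed costs: EBIT = €11,566,363.00 − €3,689,900 = €7,876,463.00.
Degree of operating leverage = €11,566,363.00 / €7,876,463.00 = 1.4685.

1.47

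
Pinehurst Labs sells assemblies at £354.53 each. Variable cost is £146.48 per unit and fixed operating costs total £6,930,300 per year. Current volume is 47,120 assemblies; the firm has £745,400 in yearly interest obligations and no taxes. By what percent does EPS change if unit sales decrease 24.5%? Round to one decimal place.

Total contribution margin = 47,120 × £208.05 = £9,803,316.00.
Operating income = contribution − fixed costs = £9,803,316.00 − £6,930,300 = £2,873,016.00.
Interest = £745,400.00, so EBIT − I = £2,127,616.00.
Degree of combined leverage = contribution ÷ (EBIT − I) = £9,803,316.00 ÷ £2,127,616.00 = 4.6077.
%ΔEPS = DCL × %ΔSales = 4.6077 × -24.5% = -112.9%.

-112.9%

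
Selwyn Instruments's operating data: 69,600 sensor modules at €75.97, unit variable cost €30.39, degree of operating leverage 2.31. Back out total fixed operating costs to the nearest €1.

Contribution at this volume is 69,600 × €45.58 = €3,172,368.00.
Since DOL = CM ÷ EBIT, EBIT = €3,172,368.00 ÷ 2.31 = €1,373,319.48.
Fixed costs = CM − EBIT = €3,172,368.00 − €1,373,319.48 = €1,799,049.

€1,799,049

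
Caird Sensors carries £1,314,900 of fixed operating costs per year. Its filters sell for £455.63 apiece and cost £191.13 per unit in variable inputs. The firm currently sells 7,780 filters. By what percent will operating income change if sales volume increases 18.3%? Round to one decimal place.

Total contribution margin = 7,780 × £264.50 = £2,057,810.00.
EBIT = £2,057,810.00 − £1,314,900 = £742,910.00.
Degree of operating leverage = £2,057,810.00 / £742,910.00 = 2.7699.
%ΔEBIT = DOL × %ΔSales = 2.7699 × +18.3% = +50.7%.

+50.7%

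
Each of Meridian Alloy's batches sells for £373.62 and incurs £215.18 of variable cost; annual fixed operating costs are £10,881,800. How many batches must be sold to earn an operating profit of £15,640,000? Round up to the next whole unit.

167,394 batches

Unit CM = price − variable cost = £373.62 − £215.18 = £158.44.
Required volume = (fixed costs + target profit) ÷ CM = (£10,881,800 + £15,640,000) ÷ £158.44 = 167,393.34, so 167,394 batches.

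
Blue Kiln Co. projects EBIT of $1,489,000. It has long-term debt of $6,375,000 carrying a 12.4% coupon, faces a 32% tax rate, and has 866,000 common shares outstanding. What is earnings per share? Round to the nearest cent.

Pre-tax income = $1,489,000 − $790,500.00 = $698,500.00.
After tax at 32%: net income = $698,500.00 × 0.68 = $474,980.00.
Per share: $474,980.00 / 866,000 shares = $0.55.

$0.55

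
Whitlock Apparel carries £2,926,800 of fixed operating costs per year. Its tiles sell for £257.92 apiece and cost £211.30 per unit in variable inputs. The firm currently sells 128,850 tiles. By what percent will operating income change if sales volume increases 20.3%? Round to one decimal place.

At 128,850 units, contribution = 128,850 × £46.62 = £6,006,987.00.
EBIT = £6,006,987.00 − £2,926,800 = £3,080,187.00.
DOL = contribution ÷ EBIT = £6,006,987.00 ÷ £3,080,187.00 = 1.9502.
So EBIT moves 1.9502 × (+20.3%) = +39.6%.

+39.6%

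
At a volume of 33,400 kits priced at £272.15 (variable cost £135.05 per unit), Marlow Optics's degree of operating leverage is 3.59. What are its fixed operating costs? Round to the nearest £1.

£3,303,614

At 33,400 units, contribution = 33,400 × £137.10 = £4,579,140.00.
DOL = contribution / EBIT, so EBIT = £4,579,140.00 / 3.59 = £1,275,526.46.
Fixed costs = CM − EBIT = £4,579,140.00 − £1,275,526.46 = £3,303,614.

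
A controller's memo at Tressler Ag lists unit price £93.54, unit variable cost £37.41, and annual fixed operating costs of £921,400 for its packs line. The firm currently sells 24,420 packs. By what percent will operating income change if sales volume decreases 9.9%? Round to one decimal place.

At 24,420 units, contribution = 24,420 × £56.13 = £1,370,694.60.
Operating income = contribution − fixed costs = £1,370,694.60 − £921,400 = £449,294.60.
DOL = contribution ÷ EBIT = £1,370,694.60 ÷ £449,294.60 = 3.0508.
%ΔEBIT = DOL × %ΔSales = 3.0508 × -9.9% = -30.2%.

-30.2%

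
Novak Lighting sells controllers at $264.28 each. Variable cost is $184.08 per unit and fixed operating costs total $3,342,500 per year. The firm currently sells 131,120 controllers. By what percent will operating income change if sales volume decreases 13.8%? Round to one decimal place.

Contribution at this volume is 131,120 × $80.20 = $10,515,824.00.
EBIT = $10,515,824.00 − $3,342,500 = $7,173,324.00.
DOL = contribution ÷ EBIT = $10,515,824.00 ÷ $7,173,324.00 = 1.4660.
%ΔEBIT = DOL × %ΔSales = 1.4660 × -13.8% = -20.2%.

-20.2%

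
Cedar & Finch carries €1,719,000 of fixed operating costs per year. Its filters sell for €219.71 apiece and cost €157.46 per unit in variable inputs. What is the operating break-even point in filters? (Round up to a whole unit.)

Contribution margin per unit = €219.71 − €157.46 = €62.25.
Break-even Q = €1,719,000 / €62.25 = 27,614.46 → 27,615 filters.

27,615 filters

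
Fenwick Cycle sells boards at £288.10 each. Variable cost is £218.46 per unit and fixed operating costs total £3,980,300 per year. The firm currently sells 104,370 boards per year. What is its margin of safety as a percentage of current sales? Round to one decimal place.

Unit CM = price − variable cost = £288.10 − £218.46 = £69.64. Break-even units = £3,980,300 ÷ £69.64 = 57,155.37; break-even revenue = 57,155.37 × £288.10 = £16,466,462.23.
Actual sales revenue = 104,370 × £288.10 = £30,068,997.00.
Margin of safety = (£30,068,997.00 − £16,466,462.23) ÷ £30,068,997.00 = 45.2%.

45.2%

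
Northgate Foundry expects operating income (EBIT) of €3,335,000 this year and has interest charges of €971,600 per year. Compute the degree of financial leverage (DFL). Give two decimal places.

1.41

Annual interest charges come to €971,600.00.
DFL = EBIT ÷ (EBIT − I) = €3,335,000 ÷ (€3,335,000 − €971,600.00) = €3,335,000 ÷ €2,363,400.00 = 1.4111.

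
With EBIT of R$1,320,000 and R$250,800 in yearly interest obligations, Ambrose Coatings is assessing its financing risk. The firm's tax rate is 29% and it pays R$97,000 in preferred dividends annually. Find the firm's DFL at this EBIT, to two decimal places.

Annual interest charges come to R$250,800.00.
Preferred dividends grossed up pre-tax: R$97,000 / (1 − 0.29) = R$136,619.72.
DFL = EBIT ÷ [EBIT − I − D_p/(1−t)] = R$1,320,000 ÷ [R$1,320,000 − R$250,800.00 − R$136,619.72] = R$1,320,000 ÷ R$932,580.28 = 1.4154.

1.42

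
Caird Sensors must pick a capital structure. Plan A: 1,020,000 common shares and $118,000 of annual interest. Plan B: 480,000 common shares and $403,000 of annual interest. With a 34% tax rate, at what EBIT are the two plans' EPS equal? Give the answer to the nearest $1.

$656,333

At indifference, (EBIT − 118,000)(1 − t)/1,020,000 = (EBIT − 403,000)(1 − t)/480,000.
Cancelling (1 − t) and cross-multiplying: 480,000·(EBIT − 118,000) = 1,020,000·(EBIT − 403,000).
EBIT × (1,020,000 − 480,000) = 403,000 × 1,020,000 − 118,000 × 480,000 = 354,420,000,000, so EBIT = 354,420,000,000 ÷ 540,000 = 656,333.33.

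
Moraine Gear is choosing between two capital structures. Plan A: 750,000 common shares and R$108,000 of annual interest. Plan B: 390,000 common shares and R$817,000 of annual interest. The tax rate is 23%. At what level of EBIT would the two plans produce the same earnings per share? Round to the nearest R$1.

R$1,585,083

At indifference, (EBIT − 108,000)(1 − t)/750,000 = (EBIT − 817,000)(1 − t)/390,000.
Cancelling (1 − t) and cross-multiplying: 390,000·(EBIT − 108,000) = 750,000·(EBIT − 817,000).
EBIT × (750,000 − 390,000) = 817,000 × 750,000 − 108,000 × 390,000 = 570,630,000,000, so EBIT = 570,630,000,000 ÷ 360,000 = 1,585,083.33.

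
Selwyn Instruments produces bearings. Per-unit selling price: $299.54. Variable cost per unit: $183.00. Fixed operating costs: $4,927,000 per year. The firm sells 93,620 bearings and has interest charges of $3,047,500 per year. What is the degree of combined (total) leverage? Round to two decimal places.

Total contribution margin = 93,620 × $116.54 = $10,910,474.80.
EBIT = $10,910,474.80 − $4,927,000 = $5,983,474.80. Interest = $3,047,500.00.
DOL = $10,910,474.80 ÷ $5,983,474.80 = 1.8234; DFL = $5,983,474.80 ÷ $2,935,974.80 = 2.0380.
Combined leverage = 1.8234 × 2.0380 = 3.7161.

3.72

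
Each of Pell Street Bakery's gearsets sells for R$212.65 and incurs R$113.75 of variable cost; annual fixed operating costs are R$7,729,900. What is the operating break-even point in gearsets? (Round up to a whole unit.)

78,159 gearsets

Each unit contributes R$212.65 − R$113.75 = R$98.90.
Break-even volume = fixed costs ÷ CM per unit = R$7,729,900 ÷ R$98.90 = 78,158.75, so 78,159 gearsets.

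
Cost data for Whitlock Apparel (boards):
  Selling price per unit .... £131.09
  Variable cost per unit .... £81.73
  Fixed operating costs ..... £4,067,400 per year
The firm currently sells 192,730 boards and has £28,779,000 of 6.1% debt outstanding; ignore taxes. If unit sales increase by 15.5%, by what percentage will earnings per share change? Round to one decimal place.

Contribution at this volume is 192,730 × £49.36 = £9,513,152.80.
Operating income = contribution − fixed costs = £9,513,152.80 − £4,067,400 = £5,445,752.80.
After interest of £1,755,519.00, pre-tax earnings = £3,690,233.80.
DCL = total CM / (EBIT − I) = £9,513,152.80 / £3,690,233.80 = 2.5779.
%ΔEPS = DCL × %ΔSales = 2.5779 × +15.5% = +40.0%.

+40.0%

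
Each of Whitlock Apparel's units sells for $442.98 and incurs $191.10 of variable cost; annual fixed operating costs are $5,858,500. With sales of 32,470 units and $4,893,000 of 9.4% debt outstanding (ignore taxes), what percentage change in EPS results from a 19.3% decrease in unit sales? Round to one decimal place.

At 32,470 units, contribution = 32,470 × $251.88 = $8,178,543.60.
Operating income = contribution − fixed costs = $8,178,543.60 − $5,858,500 = $2,320,043.60.
After interest of $459,942.00, pre-tax earnings = $1,860,101.60.
DCL = total CM / (EBIT − I) = $8,178,543.60 / $1,860,101.60 = 4.3968.
EPS therefore changes by 4.3968 × (-19.3%) = -84.9%.

-84.9%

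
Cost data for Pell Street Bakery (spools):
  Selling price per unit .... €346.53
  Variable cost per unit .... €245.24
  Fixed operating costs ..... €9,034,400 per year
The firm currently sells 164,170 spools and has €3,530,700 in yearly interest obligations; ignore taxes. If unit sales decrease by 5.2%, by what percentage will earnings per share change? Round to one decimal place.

Contribution at this volume is 164,170 × €101.29 = €16,628,779.30.
EBIT = €16,628,779.30 − €9,034,400 = €7,594,379.30.
Interest = €3,530,700.00, so EBIT − I = €4,063,679.30.
Degree of combined leverage = contribution ÷ (EBIT − I) = €16,628,779.30 ÷ €4,063,679.30 = 4.0921.
EPS therefore changes by 4.0921 × (-5.2%) = -21.3%.

-21.3%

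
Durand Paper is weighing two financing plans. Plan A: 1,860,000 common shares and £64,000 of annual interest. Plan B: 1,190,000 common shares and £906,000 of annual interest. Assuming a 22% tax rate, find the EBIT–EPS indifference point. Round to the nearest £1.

At indifference, (EBIT − 64,000)(1 − t)/1,860,000 = (EBIT − 906,000)(1 − t)/1,190,000.
The (1 − t) factor cancels: (EBIT − 64,000) × 1,190,000 = (EBIT − 906,000) × 1,860,000.
Solving, EBIT = (906,000·1,860,000 − 64,000·1,190,000) / (1,860,000 − 1,190,000) = 1,609,000,000,000 / 670,000 = 2,401,492.54.

£2,401,493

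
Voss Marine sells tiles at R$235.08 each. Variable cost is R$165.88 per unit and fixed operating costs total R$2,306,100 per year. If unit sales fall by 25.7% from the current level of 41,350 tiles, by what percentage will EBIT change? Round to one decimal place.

-132.4%

Contribution at this volume is 41,350 × R$69.20 = R$2,861,420.00.
Operating income = contribution − fixed costs = R$2,861,420.00 − R$2,306,100 = R$555,320.00.
DOL = contribution ÷ EBIT = R$2,861,420.00 ÷ R$555,320.00 = 5.1527.
So EBIT moves 5.1527 × (-25.7%) = -132.4%.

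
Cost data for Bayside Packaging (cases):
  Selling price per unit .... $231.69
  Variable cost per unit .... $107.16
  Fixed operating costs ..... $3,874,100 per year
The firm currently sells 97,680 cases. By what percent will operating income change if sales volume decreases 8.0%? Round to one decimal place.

Contribution at this volume is 97,680 × $124.53 = $12,164,090.40.
Operating income = contribution − fixed costs = $12,164,090.40 − $3,874,100 = $8,289,990.40.
Degree of operating leverage = $12,164,090.40 / $8,289,990.40 = 1.4673.
%ΔEBIT = DOL × %ΔSales = 1.4673 × -8.0% = -11.7%.

-11.7%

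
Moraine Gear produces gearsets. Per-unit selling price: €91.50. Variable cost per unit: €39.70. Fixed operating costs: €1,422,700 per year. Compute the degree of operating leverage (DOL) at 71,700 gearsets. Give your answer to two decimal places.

1.62

Total contribution margin = 71,700 × €51.80 = €3,714,060.00.
Subtracting fixed costs: EBIT = €3,714,060.00 − €1,422,700 = €2,291,360.00.
So DOL = total CM / EBIT = €3,714,060.00 / €2,291,360.00 = 1.6209.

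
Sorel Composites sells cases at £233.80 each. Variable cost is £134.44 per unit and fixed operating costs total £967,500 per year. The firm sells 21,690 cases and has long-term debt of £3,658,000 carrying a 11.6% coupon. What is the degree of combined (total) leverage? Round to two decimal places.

At 21,690 units, contribution = 21,690 × £99.36 = £2,155,118.40.
Operating income = contribution − fixed costs = £2,155,118.40 − £967,500 = £1,187,618.40. Interest = £424,328.00.
DOL = £2,155,118.40 ÷ £1,187,618.40 = 1.8147; DFL = £1,187,618.40 ÷ £763,290.40 = 1.5559.
Combined leverage = 1.8147 × 1.5559 = 2.8235.

2.82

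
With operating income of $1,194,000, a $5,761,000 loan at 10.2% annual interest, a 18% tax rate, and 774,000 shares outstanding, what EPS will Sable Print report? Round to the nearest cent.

Pre-tax income = $1,194,000 − $587,622.00 = $606,378.00.
Net income = $606,378.00 × (1 − 0.18) = $497,229.96.
Per share: $497,229.96 / 774,000 shares = $0.64.

$0.64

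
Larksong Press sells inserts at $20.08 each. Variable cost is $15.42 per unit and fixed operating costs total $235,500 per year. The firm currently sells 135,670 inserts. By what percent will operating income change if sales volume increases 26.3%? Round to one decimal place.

+41.9%

Total contribution margin = 135,670 × $4.66 = $632,222.20.
EBIT = $632,222.20 − $235,500 = $396,722.20.
Degree of operating leverage = $632,222.20 / $396,722.20 = 1.5936.
Operating income changes by 1.5936 × +26.3% = +41.9%.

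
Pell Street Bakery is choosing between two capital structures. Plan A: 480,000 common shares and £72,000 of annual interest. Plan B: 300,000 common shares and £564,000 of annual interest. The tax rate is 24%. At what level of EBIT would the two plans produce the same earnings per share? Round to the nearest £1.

£1,384,000

Set EPS_A = EPS_B: (EBIT − £72,000)(1 − 0.24) ÷ 480,000 = (EBIT − £564,000)(1 − 0.24) ÷ 300,000.
Cancelling (1 − t) and cross-multiplying: 300,000·(EBIT − 72,000) = 480,000·(EBIT − 564,000).
EBIT × (480,000 − 300,000) = 564,000 × 480,000 − 72,000 × 300,000 = 249,120,000,000, so EBIT = 249,120,000,000 ÷ 180,000 = 1,384,000.00.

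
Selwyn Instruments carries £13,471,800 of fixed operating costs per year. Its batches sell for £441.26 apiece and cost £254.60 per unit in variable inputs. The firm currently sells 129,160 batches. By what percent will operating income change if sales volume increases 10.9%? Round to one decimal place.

+24.7%

Total contribution margin = 129,160 × £186.66 = £24,109,005.60.
Operating income = contribution − fixed costs = £24,109,005.60 − £13,471,800 = £10,637,205.60.
So DOL = total CM / EBIT = £24,109,005.60 / £10,637,205.60 = 2.2665.
So EBIT moves 2.2665 × (+10.9%) = +24.7%.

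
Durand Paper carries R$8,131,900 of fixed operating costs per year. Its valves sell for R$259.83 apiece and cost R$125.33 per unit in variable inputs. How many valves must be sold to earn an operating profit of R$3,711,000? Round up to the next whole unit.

Each unit contributes R$259.83 − R$125.33 = R$134.50.
Required volume = (fixed costs + target profit) ÷ CM = (R$8,131,900 + R$3,711,000) ÷ R$134.50 = 88,051.30, so 88,052 valves.

88,052 valves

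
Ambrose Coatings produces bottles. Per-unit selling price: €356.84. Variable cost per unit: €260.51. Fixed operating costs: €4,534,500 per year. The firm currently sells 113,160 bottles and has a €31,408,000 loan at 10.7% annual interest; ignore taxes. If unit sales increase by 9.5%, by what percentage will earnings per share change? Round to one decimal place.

At 113,160 units, contribution = 113,160 × €96.33 = €10,900,702.80.
EBIT = €10,900,702.80 − €4,534,500 = €6,366,202.80.
Interest = €3,360,656.00, so EBIT − I = €3,005,546.80.
Degree of combined leverage = contribution ÷ (EBIT − I) = €10,900,702.80 ÷ €3,005,546.80 = 3.6269.
EPS therefore changes by 3.6269 × (+9.5%) = +34.5%.

+34.5%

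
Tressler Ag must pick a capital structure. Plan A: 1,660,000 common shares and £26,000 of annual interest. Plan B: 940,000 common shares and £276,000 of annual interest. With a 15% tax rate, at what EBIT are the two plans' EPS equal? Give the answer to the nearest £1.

Set EPS_A = EPS_B: (EBIT − £26,000)(1 − 0.15) ÷ 1,660,000 = (EBIT − £276,000)(1 − 0.15) ÷ 940,000.
Cancelling (1 − t) and cross-multiplying: 940,000·(EBIT − 26,000) = 1,660,000·(EBIT − 276,000).
Solving, EBIT = (276,000·1,660,000 − 26,000·940,000) / (1,660,000 − 940,000) = 433,720,000,000 / 720,000 = 602,388.89.

£602,389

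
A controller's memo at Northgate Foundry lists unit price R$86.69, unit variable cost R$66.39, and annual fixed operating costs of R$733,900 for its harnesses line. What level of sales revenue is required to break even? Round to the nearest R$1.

R$3,134,078

Contribution margin per unit = R$86.69 − R$66.39 = R$20.30, a CM ratio of R$20.30 ÷ R$86.69 = 0.2342.
Break-even revenue = fixed costs × price ÷ CM = R$733,900 × R$86.69 ÷ R$20.30 = R$3,134,078.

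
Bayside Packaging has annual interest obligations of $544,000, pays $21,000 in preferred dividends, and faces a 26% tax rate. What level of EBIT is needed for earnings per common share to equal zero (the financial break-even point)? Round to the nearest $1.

$572,378

Preferred dividends are paid after tax, so their pre-tax equivalent is $21,000 ÷ (1 − 0.26) = $28,378.38.
Financial break-even EBIT = interest + D_p ÷ (1 − t) = $544,000 + $28,378.38 = $572,378.38.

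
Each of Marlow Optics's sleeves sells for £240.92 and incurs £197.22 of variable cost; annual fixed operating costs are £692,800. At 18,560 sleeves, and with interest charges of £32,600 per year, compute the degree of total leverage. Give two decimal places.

9.47

Contribution at this volume is 18,560 × £43.70 = £811,072.00.
Subtracting fixed costs: EBIT = £811,072.00 − £692,800 = £118,272.00. Interest = £32,600.00, so EBIT − I = £85,672.00.
DCL = contribution ÷ (EBIT − I) = £811,072.00 ÷ £85,672.00 = 9.4672.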